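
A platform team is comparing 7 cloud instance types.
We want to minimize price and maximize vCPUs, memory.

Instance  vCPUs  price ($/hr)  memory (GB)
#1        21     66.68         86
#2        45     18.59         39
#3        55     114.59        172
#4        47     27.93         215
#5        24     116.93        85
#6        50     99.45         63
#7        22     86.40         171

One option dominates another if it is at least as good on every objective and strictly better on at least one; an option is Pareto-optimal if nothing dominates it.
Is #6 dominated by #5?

No

#5 vs #6: #5 is worse on vCPUs (24 vs 50), so it does not dominate #6.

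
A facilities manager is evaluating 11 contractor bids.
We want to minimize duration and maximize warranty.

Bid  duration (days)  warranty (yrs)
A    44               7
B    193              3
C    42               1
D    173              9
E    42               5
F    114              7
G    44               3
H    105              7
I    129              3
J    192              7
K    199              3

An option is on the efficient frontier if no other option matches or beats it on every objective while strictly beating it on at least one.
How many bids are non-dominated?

3

A: not dominated.
B: dominated by A (duration 44≤193, warranty 7≥3).
C: dominated by E (duration 42≤42, warranty 5≥1).
D: not dominated (best warranty).
E: not dominated.
F: dominated by A (duration 44≤114, warranty 7≥7).
G: dominated by A (duration 44≤44, warranty 7≥3).
H: dominated by A (duration 44≤105, warranty 7≥7).
I: dominated by A (duration 44≤129, warranty 7≥3).
J: dominated by A (duration 44≤192, warranty 7≥7).
K: dominated by A (duration 44≤199, warranty 7≥3).
Pareto-optimal: A, D, E → 3.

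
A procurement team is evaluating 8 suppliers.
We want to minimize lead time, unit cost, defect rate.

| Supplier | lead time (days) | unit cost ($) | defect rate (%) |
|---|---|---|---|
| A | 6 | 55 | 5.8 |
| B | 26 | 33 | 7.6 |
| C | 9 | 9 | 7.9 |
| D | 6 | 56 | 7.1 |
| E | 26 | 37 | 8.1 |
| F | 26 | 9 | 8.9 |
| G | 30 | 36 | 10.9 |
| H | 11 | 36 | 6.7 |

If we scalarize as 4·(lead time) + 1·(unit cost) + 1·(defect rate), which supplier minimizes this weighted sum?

C

A: 4·6 + 1·55 + 1·5.8 = 84.8
B: 4·26 + 1·33 + 1·7.6 = 144.6
C: 4·9 + 1·9 + 1·7.9 = 52.9
D: 4·6 + 1·56 + 1·7.1 = 87.1
E: 4·26 + 1·37 + 1·8.1 = 149.1
F: 4·26 + 1·9 + 1·8.9 = 121.9
G: 4·30 + 1·36 + 1·10.9 = 166.9
H: 4·11 + 1·36 + 1·6.7 = 86.7
Lowest: C at 52.9.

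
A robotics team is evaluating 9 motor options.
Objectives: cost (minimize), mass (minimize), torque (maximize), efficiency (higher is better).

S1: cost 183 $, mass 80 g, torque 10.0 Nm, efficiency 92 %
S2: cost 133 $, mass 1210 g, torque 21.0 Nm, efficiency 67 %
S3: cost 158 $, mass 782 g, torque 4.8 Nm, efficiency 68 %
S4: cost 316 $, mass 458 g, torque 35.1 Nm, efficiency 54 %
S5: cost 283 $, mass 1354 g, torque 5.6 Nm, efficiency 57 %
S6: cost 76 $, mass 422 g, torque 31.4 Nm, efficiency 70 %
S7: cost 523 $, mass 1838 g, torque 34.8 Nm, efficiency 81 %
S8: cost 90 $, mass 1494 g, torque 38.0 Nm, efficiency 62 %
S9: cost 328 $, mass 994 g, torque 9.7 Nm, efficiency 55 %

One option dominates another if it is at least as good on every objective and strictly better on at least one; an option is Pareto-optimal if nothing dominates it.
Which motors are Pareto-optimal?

S1, S4, S6, S7, S8

S1: not dominated (best mass).
S2: dominated by S6 (cost 76≤133, mass 422≤1210, torque 31.4≥21.0, efficiency 70≥67).
S3: dominated by S6 (cost 76≤158, mass 422≤782, torque 31.4≥4.8, efficiency 70≥68).
S4: not dominated.
S5: dominated by S1 (cost 183≤283, mass 80≤1354, torque 10.0≥5.6, efficiency 92≥57).
S6: not dominated (best cost).
S7: not dominated.
S8: not dominated (best torque).
S9: dominated by S1 (cost 183≤328, mass 80≤994, torque 10.0≥9.7, efficiency 92≥55).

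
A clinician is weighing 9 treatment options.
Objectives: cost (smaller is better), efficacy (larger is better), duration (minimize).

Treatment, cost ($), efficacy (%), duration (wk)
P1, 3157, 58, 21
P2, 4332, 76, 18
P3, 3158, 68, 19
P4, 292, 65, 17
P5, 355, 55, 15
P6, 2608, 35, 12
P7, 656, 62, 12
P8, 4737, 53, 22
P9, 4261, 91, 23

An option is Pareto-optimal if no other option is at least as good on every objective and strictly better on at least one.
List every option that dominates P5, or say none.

P1: worse on cost (3157 vs 355).
P2: worse on cost (4332 vs 355).
P3: worse on cost (3158 vs 355).
P4: worse on duration (17 vs 15).
P6: worse on cost (2608 vs 355).
P7: worse on cost (656 vs 355).
P8: worse on cost (4737 vs 355).
P9: worse on cost (4261 vs 355).
No option dominates P5.

none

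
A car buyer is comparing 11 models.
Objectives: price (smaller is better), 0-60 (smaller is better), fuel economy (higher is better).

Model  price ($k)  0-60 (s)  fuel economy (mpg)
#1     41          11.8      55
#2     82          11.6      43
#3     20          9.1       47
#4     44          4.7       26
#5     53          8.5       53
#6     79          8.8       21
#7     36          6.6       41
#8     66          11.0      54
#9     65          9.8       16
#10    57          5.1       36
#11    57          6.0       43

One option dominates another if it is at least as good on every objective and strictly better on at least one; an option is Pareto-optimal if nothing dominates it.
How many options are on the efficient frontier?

#1: not dominated (best fuel economy).
#2: dominated by #3 (price 20≤82, 0-60 9.1≤11.6, fuel economy 47≥43).
#3: not dominated (best price).
#4: not dominated (best 0-60).
#5: not dominated.
#6: dominated by #4 (price 44≤79, 0-60 4.7≤8.8, fuel economy 26≥21).
#7: not dominated.
#8: not dominated.
#9: dominated by #3 (price 20≤65, 0-60 9.1≤9.8, fuel economy 47≥16).
#10: not dominated.
#11: not dominated.
Pareto-optimal: #1, #3, #4, #5, #7, #8, #10, #11 → 8.

8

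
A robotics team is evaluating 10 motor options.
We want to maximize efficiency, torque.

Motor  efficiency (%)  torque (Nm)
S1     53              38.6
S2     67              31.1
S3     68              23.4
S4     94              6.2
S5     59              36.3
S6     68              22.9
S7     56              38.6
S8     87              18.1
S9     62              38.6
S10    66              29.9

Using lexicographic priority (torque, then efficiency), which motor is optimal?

S9

First maximize torque: best is 38.6, kept {S1, S7, S9}.
Then maximize efficiency: best is 62, kept {S9}.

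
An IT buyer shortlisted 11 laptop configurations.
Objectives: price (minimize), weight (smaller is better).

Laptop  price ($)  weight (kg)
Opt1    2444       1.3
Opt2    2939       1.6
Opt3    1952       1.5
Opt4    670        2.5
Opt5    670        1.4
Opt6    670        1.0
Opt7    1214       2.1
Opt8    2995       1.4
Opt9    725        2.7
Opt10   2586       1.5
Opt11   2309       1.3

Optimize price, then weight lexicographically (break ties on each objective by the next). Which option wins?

Opt6

First minimize price: best is 670, kept {Opt4, Opt5, Opt6}.
Then minimize weight: best is 1.0, kept {Opt6}.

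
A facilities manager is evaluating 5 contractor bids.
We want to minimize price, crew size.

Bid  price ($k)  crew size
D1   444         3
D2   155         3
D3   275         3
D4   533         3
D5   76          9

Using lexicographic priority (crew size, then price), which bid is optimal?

D2

First minimize crew size: best is 3, kept {D1, D2, D3, D4}.
Then minimize price: best is 155, kept {D2}.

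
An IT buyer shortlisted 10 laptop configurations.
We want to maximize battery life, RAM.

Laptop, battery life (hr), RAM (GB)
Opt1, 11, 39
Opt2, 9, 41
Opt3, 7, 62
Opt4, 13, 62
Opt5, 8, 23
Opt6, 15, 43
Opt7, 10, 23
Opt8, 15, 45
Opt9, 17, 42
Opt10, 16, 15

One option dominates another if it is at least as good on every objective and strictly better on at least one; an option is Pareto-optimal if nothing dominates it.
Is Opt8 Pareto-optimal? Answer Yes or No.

Opt1: worse on battery life (11 vs 15).
Opt2: worse on battery life (9 vs 15).
Opt3: worse on battery life (7 vs 15).
Opt4: worse on battery life (13 vs 15).
Opt5: worse on battery life (8 vs 15).
Opt6: worse on RAM (43 vs 45).
Opt7: worse on battery life (10 vs 15).
Opt9: worse on RAM (42 vs 45).
Opt10: worse on RAM (15 vs 45).
No option is at least as good as Opt8 on every objective and strictly better on one.

Yes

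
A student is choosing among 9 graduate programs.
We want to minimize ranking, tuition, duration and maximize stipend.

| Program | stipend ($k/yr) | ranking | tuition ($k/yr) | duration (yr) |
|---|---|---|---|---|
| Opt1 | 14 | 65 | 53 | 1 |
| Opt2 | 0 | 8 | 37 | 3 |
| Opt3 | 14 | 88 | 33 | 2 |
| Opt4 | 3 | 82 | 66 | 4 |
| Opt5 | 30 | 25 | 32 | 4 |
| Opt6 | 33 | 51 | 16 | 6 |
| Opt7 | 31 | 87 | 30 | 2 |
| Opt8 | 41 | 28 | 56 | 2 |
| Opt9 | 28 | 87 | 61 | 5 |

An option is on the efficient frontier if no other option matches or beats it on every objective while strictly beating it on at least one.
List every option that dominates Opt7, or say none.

none

Opt1: worse on stipend (14 vs 31).
Opt2: worse on stipend (0 vs 31).
Opt3: worse on stipend (14 vs 31).
Opt4: worse on stipend (3 vs 31).
Opt5: worse on stipend (30 vs 31).
Opt6: worse on duration (6 vs 2).
Opt8: worse on tuition (56 vs 30).
Opt9: worse on stipend (28 vs 31).
No option dominates Opt7.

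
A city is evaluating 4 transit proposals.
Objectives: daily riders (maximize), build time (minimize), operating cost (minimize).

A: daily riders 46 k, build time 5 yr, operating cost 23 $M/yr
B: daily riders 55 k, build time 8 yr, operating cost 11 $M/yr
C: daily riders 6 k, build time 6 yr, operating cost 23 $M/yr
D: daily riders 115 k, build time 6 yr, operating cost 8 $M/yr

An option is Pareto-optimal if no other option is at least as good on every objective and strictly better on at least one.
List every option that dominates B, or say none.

D: daily riders 115≥55, build time 6≤8, operating cost 8≤11 — dominates B.
Others (A, C) are each worse than B on at least one objective.

D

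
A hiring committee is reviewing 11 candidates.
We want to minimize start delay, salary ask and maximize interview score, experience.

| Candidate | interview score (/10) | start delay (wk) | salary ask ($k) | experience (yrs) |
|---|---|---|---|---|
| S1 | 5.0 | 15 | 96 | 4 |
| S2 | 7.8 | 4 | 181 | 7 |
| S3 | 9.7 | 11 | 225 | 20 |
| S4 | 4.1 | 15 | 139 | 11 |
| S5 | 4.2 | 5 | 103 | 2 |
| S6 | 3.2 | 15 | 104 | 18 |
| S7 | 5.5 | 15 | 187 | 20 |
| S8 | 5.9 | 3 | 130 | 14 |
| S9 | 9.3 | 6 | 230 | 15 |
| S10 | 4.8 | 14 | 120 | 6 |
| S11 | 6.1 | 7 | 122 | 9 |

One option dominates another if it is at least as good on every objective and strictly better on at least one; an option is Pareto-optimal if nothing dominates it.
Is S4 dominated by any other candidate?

S8 vs S4: interview score 5.9≥4.1, start delay 3≤15, salary ask 130≤139, experience 14≥11 — S8 is at least as good on every objective and strictly better on at least one, so S8 dominates S4.

Yes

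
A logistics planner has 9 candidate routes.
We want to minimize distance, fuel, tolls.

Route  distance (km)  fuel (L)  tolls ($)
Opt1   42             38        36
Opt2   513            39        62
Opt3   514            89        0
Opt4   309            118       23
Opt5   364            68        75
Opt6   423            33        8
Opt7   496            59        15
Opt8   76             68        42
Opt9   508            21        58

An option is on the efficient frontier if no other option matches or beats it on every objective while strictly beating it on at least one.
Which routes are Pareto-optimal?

Opt1: not dominated (best distance).
Opt2: dominated by Opt1 (distance 42≤513, fuel 38≤39, tolls 36≤62).
Opt3: not dominated (best tolls).
Opt4: not dominated.
Opt5: dominated by Opt1 (distance 42≤364, fuel 38≤68, tolls 36≤75).
Opt6: not dominated.
Opt7: dominated by Opt6 (distance 423≤496, fuel 33≤59, tolls 8≤15).
Opt8: dominated by Opt1 (distance 42≤76, fuel 38≤68, tolls 36≤42).
Opt9: not dominated (best fuel).

Opt1, Opt3, Opt4, Opt6, Opt9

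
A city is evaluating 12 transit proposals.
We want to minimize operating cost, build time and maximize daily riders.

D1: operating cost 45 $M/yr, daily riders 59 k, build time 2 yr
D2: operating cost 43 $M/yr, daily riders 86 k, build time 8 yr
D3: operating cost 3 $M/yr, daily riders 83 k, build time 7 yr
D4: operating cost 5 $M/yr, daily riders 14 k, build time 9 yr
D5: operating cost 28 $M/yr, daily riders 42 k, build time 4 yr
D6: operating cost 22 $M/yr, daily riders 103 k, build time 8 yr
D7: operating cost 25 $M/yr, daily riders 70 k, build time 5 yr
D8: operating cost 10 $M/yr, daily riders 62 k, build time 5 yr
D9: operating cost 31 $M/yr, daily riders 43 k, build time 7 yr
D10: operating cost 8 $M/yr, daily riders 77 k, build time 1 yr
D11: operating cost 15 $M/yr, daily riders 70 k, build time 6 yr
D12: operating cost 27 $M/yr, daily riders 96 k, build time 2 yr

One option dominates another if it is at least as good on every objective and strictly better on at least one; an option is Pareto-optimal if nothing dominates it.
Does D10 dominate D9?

Yes

D10 vs D9: operating cost 8≤31, daily riders 77≥43, build time 1≤7 — D10 is at least as good on every objective with at least one strict improvement.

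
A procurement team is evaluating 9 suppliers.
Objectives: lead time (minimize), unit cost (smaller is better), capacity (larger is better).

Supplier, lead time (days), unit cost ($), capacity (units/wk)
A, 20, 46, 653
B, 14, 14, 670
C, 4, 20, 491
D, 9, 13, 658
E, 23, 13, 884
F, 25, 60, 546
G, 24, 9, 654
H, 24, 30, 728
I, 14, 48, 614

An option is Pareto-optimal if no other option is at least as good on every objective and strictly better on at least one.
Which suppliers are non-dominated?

A: dominated by B (lead time 14≤20, unit cost 14≤46, capacity 670≥653).
B: not dominated.
C: not dominated (best lead time).
D: not dominated.
E: not dominated (best capacity).
F: dominated by A (lead time 20≤25, unit cost 46≤60, capacity 653≥546).
G: not dominated (best unit cost).
H: dominated by E (lead time 23≤24, unit cost 13≤30, capacity 884≥728).
I: dominated by B (lead time 14≤14, unit cost 14≤48, capacity 670≥614).

B, C, D, E, G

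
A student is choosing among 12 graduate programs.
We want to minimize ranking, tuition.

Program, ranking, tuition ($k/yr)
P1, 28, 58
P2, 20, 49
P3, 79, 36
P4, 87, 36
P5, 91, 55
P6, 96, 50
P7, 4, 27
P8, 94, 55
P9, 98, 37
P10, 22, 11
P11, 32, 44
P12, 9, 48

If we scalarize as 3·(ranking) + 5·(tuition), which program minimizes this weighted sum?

P10

P1: 3·28 + 5·58 = 374
P2: 3·20 + 5·49 = 305
P3: 3·79 + 5·36 = 417
P4: 3·87 + 5·36 = 441
P5: 3·91 + 5·55 = 548
P6: 3·96 + 5·50 = 538
P7: 3·4 + 5·27 = 147
P8: 3·94 + 5·55 = 557
P9: 3·98 + 5·37 = 479
P10: 3·22 + 5·11 = 121
P11: 3·32 + 5·44 = 316
P12: 3·9 + 5·48 = 267
Lowest: P10 at 121.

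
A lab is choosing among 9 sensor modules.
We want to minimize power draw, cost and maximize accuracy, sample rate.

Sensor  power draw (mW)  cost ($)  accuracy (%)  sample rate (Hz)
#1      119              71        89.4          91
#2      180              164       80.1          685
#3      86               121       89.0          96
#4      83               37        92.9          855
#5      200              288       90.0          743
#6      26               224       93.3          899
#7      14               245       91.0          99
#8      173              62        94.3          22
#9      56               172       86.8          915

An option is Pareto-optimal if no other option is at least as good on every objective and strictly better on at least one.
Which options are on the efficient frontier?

#1: dominated by #4 (power draw 83≤119, cost 37≤71, accuracy 92.9≥89.4, sample rate 855≥91).
#2: dominated by #4 (power draw 83≤180, cost 37≤164, accuracy 92.9≥80.1, sample rate 855≥685).
#3: dominated by #4 (power draw 83≤86, cost 37≤121, accuracy 92.9≥89.0, sample rate 855≥96).
#4: not dominated (best cost).
#5: dominated by #4 (power draw 83≤200, cost 37≤288, accuracy 92.9≥90.0, sample rate 855≥743).
#6: not dominated.
#7: not dominated (best power draw).
#8: not dominated (best accuracy).
#9: not dominated (best sample rate).

#4, #6, #7, #8, #9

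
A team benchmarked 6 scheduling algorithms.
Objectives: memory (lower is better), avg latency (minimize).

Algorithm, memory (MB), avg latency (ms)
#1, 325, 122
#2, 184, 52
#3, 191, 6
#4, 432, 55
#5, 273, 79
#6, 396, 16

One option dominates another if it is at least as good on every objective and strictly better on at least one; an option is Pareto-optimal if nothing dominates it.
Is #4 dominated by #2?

Yes

#2 vs #4: memory 184≤432, avg latency 52≤55 — #2 is at least as good on every objective with at least one strict improvement.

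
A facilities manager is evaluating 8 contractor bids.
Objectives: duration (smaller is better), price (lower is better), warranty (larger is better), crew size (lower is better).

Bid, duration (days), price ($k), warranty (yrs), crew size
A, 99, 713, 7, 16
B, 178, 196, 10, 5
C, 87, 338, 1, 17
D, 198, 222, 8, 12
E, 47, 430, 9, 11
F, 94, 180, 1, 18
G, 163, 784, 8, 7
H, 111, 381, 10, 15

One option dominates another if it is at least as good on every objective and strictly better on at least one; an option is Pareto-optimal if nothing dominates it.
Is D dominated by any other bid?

B vs D: duration 178≤198, price 196≤222, warranty 10≥8, crew size 5≤12 — B is at least as good on every objective and strictly better on at least one, so B dominates D.

Yes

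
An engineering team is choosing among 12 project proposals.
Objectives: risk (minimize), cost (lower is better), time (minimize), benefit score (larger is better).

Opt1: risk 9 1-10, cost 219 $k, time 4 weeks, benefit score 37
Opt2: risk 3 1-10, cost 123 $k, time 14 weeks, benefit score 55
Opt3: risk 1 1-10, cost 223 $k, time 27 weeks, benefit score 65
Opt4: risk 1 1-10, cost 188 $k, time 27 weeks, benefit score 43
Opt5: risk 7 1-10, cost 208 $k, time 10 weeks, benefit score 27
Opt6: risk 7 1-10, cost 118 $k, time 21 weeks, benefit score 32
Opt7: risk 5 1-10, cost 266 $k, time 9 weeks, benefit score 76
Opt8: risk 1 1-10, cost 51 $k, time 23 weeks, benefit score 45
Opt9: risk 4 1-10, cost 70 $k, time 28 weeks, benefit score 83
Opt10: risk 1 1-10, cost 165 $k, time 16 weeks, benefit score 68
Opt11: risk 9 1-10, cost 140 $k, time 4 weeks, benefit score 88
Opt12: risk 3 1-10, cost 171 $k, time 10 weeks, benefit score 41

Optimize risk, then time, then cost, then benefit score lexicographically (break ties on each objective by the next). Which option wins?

Opt10

First minimize risk: best is 1, kept {Opt3, Opt4, Opt8, Opt10}.
Then minimize time: best is 16, kept {Opt10}.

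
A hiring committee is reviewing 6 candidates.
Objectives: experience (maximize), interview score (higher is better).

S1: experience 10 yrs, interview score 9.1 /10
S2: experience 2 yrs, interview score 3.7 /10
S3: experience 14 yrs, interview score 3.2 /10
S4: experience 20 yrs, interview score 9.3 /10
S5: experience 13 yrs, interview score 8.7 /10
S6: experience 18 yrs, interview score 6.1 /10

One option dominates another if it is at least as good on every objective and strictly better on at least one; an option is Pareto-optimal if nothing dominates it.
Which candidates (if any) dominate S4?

S1: worse on experience (10 vs 20).
S2: worse on experience (2 vs 20).
S3: worse on experience (14 vs 20).
S5: worse on experience (13 vs 20).
S6: worse on experience (18 vs 20).
No option dominates S4.

none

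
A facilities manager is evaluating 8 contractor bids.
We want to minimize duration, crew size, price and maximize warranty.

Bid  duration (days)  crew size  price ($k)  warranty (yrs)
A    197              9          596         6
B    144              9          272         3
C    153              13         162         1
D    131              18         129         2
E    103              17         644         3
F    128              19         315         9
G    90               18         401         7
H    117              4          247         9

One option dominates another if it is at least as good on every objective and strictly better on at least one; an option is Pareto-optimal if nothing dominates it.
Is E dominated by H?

H vs E: H is worse on duration (117 vs 103), so it does not dominate E.

No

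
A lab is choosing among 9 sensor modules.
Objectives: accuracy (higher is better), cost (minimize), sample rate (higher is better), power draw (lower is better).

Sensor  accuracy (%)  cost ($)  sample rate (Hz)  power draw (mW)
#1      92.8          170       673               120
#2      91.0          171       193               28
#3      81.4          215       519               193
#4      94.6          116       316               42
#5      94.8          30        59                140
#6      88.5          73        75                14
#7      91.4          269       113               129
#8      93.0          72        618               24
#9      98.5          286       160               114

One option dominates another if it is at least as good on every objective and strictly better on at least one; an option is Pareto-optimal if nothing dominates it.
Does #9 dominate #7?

#9 vs #7: #9 is worse on cost (286 vs 269), so it does not dominate #7.

No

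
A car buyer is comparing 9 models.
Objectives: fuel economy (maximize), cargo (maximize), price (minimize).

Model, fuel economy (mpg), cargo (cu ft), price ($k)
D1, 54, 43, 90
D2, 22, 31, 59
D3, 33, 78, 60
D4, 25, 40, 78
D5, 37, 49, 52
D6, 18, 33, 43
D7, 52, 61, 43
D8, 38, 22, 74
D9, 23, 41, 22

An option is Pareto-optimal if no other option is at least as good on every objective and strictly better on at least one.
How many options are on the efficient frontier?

D1: not dominated (best fuel economy).
D2: dominated by D5 (fuel economy 37≥22, cargo 49≥31, price 52≤59).
D3: not dominated (best cargo).
D4: dominated by D3 (fuel economy 33≥25, cargo 78≥40, price 60≤78).
D5: dominated by D7 (fuel economy 52≥37, cargo 61≥49, price 43≤52).
D6: dominated by D7 (fuel economy 52≥18, cargo 61≥33, price 43≤43).
D7: not dominated.
D8: dominated by D7 (fuel economy 52≥38, cargo 61≥22, price 43≤74).
D9: not dominated (best price).
Pareto-optimal: D1, D3, D7, D9 → 4.

4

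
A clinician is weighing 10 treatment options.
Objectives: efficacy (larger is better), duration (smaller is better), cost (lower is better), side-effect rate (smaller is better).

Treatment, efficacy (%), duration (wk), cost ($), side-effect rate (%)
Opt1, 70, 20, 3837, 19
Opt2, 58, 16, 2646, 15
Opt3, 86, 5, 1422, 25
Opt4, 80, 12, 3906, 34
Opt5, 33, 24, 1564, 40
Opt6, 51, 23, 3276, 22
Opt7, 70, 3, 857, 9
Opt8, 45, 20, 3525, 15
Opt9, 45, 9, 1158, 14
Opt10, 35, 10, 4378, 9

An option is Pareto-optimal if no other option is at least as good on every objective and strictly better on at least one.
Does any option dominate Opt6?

Yes

Opt2 vs Opt6: efficacy 58≥51, duration 16≤23, cost 2646≤3276, side-effect rate 15≤22 — Opt2 is at least as good on every objective and strictly better on at least one, so Opt2 dominates Opt6.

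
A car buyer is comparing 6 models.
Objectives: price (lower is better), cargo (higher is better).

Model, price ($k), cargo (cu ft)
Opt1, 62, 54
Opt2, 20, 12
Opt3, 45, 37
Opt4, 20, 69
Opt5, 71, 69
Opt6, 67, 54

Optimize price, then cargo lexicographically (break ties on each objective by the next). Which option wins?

Opt4

First minimize price: best is 20, kept {Opt2, Opt4}.
Then maximize cargo: best is 69, kept {Opt4}.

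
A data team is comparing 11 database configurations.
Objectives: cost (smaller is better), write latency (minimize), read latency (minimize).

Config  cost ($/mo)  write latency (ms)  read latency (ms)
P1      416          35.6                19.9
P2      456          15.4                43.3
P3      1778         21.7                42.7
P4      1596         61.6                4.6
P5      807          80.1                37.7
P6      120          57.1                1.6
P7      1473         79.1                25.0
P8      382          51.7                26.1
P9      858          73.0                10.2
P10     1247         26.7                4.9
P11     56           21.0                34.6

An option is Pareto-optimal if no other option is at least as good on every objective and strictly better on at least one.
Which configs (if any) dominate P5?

P1: cost 416≤807, write latency 35.6≤80.1, read latency 19.9≤37.7 — dominates P5.
P6: cost 120≤807, write latency 57.1≤80.1, read latency 1.6≤37.7 — dominates P5.
P8: cost 382≤807, write latency 51.7≤80.1, read latency 26.1≤37.7 — dominates P5.
P11: cost 56≤807, write latency 21.0≤80.1, read latency 34.6≤37.7 — dominates P5.
Others (P2, P3, P4, P7, P9, P10) are each worse than P5 on at least one objective.

P1, P6, P8, P11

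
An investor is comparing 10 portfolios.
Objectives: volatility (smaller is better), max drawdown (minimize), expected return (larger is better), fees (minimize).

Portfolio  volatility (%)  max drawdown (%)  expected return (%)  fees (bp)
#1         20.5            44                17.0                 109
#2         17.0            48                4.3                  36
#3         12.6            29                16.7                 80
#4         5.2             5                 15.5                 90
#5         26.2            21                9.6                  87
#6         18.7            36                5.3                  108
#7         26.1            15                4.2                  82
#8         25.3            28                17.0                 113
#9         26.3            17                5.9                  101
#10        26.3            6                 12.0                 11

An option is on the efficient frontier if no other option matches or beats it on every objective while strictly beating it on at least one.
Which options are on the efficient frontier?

#1, #2, #3, #4, #5, #7, #8, #10

#1: not dominated.
#2: not dominated.
#3: not dominated.
#4: not dominated (best volatility).
#5: not dominated.
#6: dominated by #3 (volatility 12.6≤18.7, max drawdown 29≤36, expected return 16.7≥5.3, fees 80≤108).
#7: not dominated.
#8: not dominated.
#9: dominated by #4 (volatility 5.2≤26.3, max drawdown 5≤17, expected return 15.5≥5.9, fees 90≤101).
#10: not dominated (best fees).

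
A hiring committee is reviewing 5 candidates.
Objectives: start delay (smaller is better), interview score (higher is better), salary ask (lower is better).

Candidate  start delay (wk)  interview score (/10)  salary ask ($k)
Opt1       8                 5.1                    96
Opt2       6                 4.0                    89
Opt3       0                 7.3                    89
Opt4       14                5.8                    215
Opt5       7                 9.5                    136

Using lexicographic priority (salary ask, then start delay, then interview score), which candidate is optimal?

First minimize salary ask: best is 89, kept {Opt2, Opt3}.
Then minimize start delay: best is 0, kept {Opt3}.

Opt3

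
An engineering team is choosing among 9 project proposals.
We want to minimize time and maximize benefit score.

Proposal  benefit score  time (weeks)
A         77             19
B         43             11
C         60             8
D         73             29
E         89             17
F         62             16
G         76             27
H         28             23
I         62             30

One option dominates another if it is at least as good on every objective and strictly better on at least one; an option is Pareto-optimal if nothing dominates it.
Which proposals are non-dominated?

A: dominated by E (benefit score 89≥77, time 17≤19).
B: dominated by C (benefit score 60≥43, time 8≤11).
C: not dominated (best time).
D: dominated by A (benefit score 77≥73, time 19≤29).
E: not dominated (best benefit score).
F: not dominated.
G: dominated by A (benefit score 77≥76, time 19≤27).
H: dominated by A (benefit score 77≥28, time 19≤23).
I: dominated by A (benefit score 77≥62, time 19≤30).

C, E, F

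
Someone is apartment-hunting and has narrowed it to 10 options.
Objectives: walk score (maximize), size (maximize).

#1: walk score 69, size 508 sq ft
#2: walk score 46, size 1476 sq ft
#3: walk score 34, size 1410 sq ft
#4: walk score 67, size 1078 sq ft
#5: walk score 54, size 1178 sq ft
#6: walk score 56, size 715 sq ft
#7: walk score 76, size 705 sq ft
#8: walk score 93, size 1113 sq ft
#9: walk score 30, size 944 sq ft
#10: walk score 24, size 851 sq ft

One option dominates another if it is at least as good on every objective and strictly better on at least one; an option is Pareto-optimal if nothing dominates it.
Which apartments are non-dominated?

#2, #5, #8

#1: dominated by #7 (walk score 76≥69, size 705≥508).
#2: not dominated (best size).
#3: dominated by #2 (walk score 46≥34, size 1476≥1410).
#4: dominated by #8 (walk score 93≥67, size 1113≥1078).
#5: not dominated.
#6: dominated by #4 (walk score 67≥56, size 1078≥715).
#7: dominated by #8 (walk score 93≥76, size 1113≥705).
#8: not dominated (best walk score).
#9: dominated by #2 (walk score 46≥30, size 1476≥944).
#10: dominated by #2 (walk score 46≥24, size 1476≥851).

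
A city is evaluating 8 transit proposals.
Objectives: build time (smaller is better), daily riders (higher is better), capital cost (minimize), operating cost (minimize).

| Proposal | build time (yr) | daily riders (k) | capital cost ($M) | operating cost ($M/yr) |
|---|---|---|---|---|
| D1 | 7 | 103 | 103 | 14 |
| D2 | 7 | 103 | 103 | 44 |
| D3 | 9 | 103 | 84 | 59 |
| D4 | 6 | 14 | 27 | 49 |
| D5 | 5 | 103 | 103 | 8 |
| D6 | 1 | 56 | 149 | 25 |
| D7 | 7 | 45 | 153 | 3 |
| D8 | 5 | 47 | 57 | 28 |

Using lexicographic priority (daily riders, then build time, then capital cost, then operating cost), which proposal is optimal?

D5

First maximize daily riders: best is 103, kept {D1, D2, D3, D5}.
Then minimize build time: best is 5, kept {D5}.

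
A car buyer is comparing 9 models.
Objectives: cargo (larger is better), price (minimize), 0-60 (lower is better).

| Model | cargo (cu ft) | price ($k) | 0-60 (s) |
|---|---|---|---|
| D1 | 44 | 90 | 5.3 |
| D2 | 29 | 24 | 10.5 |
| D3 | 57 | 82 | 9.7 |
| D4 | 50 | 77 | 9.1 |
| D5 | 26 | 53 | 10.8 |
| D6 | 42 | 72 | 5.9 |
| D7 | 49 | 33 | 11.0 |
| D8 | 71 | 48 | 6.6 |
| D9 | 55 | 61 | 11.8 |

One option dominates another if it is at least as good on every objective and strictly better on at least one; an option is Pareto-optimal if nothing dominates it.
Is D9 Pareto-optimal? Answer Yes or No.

No

D8 vs D9: cargo 71≥55, price 48≤61, 0-60 6.6≤11.8 — D8 is at least as good on every objective and strictly better on at least one, so D8 dominates D9.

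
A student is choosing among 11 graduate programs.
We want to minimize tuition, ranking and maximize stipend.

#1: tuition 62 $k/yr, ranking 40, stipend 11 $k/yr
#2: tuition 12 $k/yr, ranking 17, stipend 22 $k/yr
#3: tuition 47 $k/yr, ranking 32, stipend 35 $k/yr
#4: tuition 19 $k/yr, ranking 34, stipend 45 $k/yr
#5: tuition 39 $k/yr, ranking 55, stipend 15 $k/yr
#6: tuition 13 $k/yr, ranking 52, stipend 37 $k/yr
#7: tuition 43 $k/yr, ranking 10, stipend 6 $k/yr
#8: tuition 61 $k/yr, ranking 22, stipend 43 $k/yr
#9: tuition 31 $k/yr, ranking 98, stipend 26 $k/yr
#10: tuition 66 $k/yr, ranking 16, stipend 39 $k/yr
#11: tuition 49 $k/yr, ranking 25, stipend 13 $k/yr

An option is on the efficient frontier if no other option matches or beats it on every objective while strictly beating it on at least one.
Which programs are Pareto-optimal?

#2, #3, #4, #6, #7, #8, #10

#1: dominated by #2 (tuition 12≤62, ranking 17≤40, stipend 22≥11).
#2: not dominated (best tuition).
#3: not dominated.
#4: not dominated (best stipend).
#5: dominated by #2 (tuition 12≤39, ranking 17≤55, stipend 22≥15).
#6: not dominated.
#7: not dominated (best ranking).
#8: not dominated.
#9: dominated by #4 (tuition 19≤31, ranking 34≤98, stipend 45≥26).
#10: not dominated.
#11: dominated by #2 (tuition 12≤49, ranking 17≤25, stipend 22≥13).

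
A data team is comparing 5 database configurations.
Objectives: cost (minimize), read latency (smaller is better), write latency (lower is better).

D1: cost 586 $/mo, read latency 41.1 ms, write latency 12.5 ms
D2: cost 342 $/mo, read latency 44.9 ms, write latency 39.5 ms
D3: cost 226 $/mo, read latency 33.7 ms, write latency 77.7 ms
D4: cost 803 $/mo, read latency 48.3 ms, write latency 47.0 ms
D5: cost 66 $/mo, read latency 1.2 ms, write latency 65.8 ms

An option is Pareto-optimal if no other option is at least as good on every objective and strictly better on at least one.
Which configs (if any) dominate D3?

D5

D5: cost 66≤226, read latency 1.2≤33.7, write latency 65.8≤77.7 — dominates D3.
Others (D1, D2, D4) are each worse than D3 on at least one objective.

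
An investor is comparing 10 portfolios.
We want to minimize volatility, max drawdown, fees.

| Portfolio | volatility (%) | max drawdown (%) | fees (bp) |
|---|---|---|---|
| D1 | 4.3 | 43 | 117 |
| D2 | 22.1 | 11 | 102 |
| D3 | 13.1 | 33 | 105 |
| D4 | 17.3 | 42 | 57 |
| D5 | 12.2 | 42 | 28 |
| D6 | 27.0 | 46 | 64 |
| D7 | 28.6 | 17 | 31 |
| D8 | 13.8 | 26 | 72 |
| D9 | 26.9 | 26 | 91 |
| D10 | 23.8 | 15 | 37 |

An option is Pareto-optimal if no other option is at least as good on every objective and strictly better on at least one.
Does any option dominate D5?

No

D1: worse on max drawdown (43 vs 42).
D2: worse on volatility (22.1 vs 12.2).
D3: worse on volatility (13.1 vs 12.2).
D4: worse on volatility (17.3 vs 12.2).
D6: worse on volatility (27.0 vs 12.2).
D7: worse on volatility (28.6 vs 12.2).
D8: worse on volatility (13.8 vs 12.2).
D9: worse on volatility (26.9 vs 12.2).
D10: worse on volatility (23.8 vs 12.2).
No option is at least as good as D5 on every objective and strictly better on one.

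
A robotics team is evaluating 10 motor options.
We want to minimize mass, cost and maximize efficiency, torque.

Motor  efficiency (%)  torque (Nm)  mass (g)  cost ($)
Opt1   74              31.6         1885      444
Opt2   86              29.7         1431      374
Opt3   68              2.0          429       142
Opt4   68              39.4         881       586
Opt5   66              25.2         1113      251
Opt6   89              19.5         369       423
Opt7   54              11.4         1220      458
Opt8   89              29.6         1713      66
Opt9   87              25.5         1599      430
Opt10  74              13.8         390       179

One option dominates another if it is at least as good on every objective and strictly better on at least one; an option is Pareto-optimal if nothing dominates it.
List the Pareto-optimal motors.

Opt1, Opt2, Opt3, Opt4, Opt5, Opt6, Opt8, Opt9, Opt10

Opt1: not dominated.
Opt2: not dominated.
Opt3: not dominated.
Opt4: not dominated (best torque).
Opt5: not dominated.
Opt6: not dominated (best mass).
Opt7: dominated by Opt5 (efficiency 66≥54, torque 25.2≥11.4, mass 1113≤1220, cost 251≤458).
Opt8: not dominated (best cost).
Opt9: not dominated.
Opt10: not dominated.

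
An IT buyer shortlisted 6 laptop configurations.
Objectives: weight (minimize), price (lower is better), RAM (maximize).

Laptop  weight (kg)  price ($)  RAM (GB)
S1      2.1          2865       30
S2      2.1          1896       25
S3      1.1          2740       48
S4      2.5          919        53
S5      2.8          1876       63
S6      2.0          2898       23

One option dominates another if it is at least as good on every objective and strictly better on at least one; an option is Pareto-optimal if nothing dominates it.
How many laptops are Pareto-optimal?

4

S1: dominated by S3 (weight 1.1≤2.1, price 2740≤2865, RAM 48≥30).
S2: not dominated.
S3: not dominated (best weight).
S4: not dominated (best price).
S5: not dominated (best RAM).
S6: dominated by S3 (weight 1.1≤2.0, price 2740≤2898, RAM 48≥23).
Pareto-optimal: S2, S3, S4, S5 → 4.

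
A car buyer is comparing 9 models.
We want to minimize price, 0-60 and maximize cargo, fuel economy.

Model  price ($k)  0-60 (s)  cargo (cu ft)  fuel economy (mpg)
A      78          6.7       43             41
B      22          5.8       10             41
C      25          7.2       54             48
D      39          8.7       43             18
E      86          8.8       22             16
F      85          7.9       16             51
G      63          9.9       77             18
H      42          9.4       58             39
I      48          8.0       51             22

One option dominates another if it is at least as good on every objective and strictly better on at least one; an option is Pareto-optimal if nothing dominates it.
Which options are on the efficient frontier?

A: not dominated.
B: not dominated (best price).
C: not dominated.
D: dominated by C (price 25≤39, 0-60 7.2≤8.7, cargo 54≥43, fuel economy 48≥18).
E: dominated by A (price 78≤86, 0-60 6.7≤8.8, cargo 43≥22, fuel economy 41≥16).
F: not dominated (best fuel economy).
G: not dominated (best cargo).
H: not dominated.
I: dominated by C (price 25≤48, 0-60 7.2≤8.0, cargo 54≥51, fuel economy 48≥22).

A, B, C, F, G, H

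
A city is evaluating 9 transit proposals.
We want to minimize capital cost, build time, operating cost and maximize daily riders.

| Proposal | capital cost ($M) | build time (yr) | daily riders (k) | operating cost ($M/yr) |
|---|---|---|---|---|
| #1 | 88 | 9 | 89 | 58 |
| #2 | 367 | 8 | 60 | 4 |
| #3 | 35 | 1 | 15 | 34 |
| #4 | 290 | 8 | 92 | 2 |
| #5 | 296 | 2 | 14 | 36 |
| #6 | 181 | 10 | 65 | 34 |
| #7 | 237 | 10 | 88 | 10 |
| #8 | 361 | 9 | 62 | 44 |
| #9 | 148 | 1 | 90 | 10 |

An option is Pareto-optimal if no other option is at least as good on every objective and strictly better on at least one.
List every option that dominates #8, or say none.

#4, #9

#4: capital cost 290≤361, build time 8≤9, daily riders 92≥62, operating cost 2≤44 — dominates #8.
#9: capital cost 148≤361, build time 1≤9, daily riders 90≥62, operating cost 10≤44 — dominates #8.
Others (#1, #2, #3, #5, #6, #7) are each worse than #8 on at least one objective.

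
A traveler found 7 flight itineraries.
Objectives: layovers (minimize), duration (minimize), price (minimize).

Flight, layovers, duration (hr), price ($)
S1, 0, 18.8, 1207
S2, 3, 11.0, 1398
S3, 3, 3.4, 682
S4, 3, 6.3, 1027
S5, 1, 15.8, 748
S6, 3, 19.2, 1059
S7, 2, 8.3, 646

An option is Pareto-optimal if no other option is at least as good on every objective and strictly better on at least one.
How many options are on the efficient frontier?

4

S1: not dominated (best layovers).
S2: dominated by S3 (layovers 3≤3, duration 3.4≤11.0, price 682≤1398).
S3: not dominated (best duration).
S4: dominated by S3 (layovers 3≤3, duration 3.4≤6.3, price 682≤1027).
S5: not dominated.
S6: dominated by S3 (layovers 3≤3, duration 3.4≤19.2, price 682≤1059).
S7: not dominated (best price).
Pareto-optimal: S1, S3, S5, S7 → 4.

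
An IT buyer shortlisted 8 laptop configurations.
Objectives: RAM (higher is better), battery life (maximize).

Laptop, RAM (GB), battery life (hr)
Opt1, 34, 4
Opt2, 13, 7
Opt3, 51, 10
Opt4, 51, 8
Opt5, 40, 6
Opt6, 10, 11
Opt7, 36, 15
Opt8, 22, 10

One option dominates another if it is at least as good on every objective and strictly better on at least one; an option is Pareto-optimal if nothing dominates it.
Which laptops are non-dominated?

Opt3, Opt7

Opt1: dominated by Opt3 (RAM 51≥34, battery life 10≥4).
Opt2: dominated by Opt3 (RAM 51≥13, battery life 10≥7).
Opt3: not dominated.
Opt4: dominated by Opt3 (RAM 51≥51, battery life 10≥8).
Opt5: dominated by Opt3 (RAM 51≥40, battery life 10≥6).
Opt6: dominated by Opt7 (RAM 36≥10, battery life 15≥11).
Opt7: not dominated (best battery life).
Opt8: dominated by Opt3 (RAM 51≥22, battery life 10≥10).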